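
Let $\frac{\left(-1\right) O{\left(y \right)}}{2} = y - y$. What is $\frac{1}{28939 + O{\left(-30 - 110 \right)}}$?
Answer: $\frac{1}{28939} \approx 3.4555 \cdot 10^{-5}$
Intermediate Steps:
$O{\left(y \right)} = 0$ ($O{\left(y \right)} = - 2 \left(y - y\right) = \left(-2\right) 0 = 0$)
$\frac{1}{28939 + O{\left(-30 - 110 \right)}} = \frac{1}{28939 + 0} = \frac{1}{28939}$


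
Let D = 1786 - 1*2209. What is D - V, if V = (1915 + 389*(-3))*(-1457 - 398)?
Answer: 1387117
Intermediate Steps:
V = -1387540 (V = (1915 - 1167)*(-1855) = 748*(-1855) = -1387540)
D = -423 (D = 1786 - 2209 = -423)
D - V = -423 - 1*(-1387540) = -423 + 1387540 = 1387117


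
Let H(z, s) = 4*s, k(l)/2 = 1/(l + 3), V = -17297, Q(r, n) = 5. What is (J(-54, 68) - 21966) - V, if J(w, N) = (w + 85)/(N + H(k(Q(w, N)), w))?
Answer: -691043/148 ≈ -4669.2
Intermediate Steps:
k(l) = 2/(3 + l) (k(l) = 2/(l + 3) = 2/(3 + l))
J(w, N) = (85 + w)/(N + 4*w) (J(w, N) = (w + 85)/(N + 4*w) = (85 + w)/(N + 4*w))
(J(-54, 68) - 21966) - V = ((85 - 54)/(68 + 4*(-54)) - 21966) - 1*(-17297) = (31/(68 - 216) - 21966) + 17297 = (31/(-148) - 21966) + 17297 = (-1/148*31 - 21966) + 17297 = (-31/148 - 21966) + 17297 = -3250999/148 + 17297 = -691043/148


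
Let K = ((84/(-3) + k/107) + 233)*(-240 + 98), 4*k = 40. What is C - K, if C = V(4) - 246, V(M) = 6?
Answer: 3090510/107 ≈ 28883.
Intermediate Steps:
k = 10 (k = (¼)*40 = 10)
C = -240 (C = 6 - 246 = -240)
K = -3116190/107 (K = ((84/(-3) + 10/107) + 233)*(-240 + 98) = ((84*(-⅓) + 10*(1/107)) + 233)*(-142) = ((-28 + 10/107) + 233)*(-142) = (-2986/107 + 233)*(-142) = (21945/107)*(-142) = -3116190/107 ≈ -29123.)
C - K = -240 - 1*(-3116190/107) = -240 + 3116190/107 = 3090510/107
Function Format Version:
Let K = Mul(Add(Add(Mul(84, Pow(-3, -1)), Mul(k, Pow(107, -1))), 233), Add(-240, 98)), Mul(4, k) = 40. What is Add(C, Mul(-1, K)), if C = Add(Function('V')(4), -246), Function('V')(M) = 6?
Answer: Rational(3090510, 107) ≈ 28883.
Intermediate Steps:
k = 10 (k = Mul(Rational(1, 4), 40) = 10)
C = -240 (C = Add(6, -246) = -240)
K = Rational(-3116190, 107) (K = Mul(Add(Add(Mul(84, Pow(-3, -1)), Mul(10, Pow(107, -1))), 233), Add(-240, 98)) = Mul(Add(Add(Mul(84, Rational(-1, 3)), Mul(10, Rational(1, 107))), 233), -142) = Mul(Add(Add(-28, Rational(10, 107)), 233), -142) = Mul(Add(Rational(-2986, 107), 233), -142) = Mul(Rational(21945, 107), -142) = Rational(-3116190, 107) ≈ -29123.)
Add(C, Mul(-1, K)) = Add(-240, Mul(-1, Rational(-3116190, 107))) = Add(-240, Rational(3116190, 107)) = Rational(3090510, 107)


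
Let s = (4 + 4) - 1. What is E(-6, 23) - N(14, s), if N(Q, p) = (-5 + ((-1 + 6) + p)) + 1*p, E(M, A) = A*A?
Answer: 515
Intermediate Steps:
E(M, A) = A**2
s = 7 (s = 8 - 1 = 7)
N(Q, p) = 2*p (N(Q, p) = (-5 + (5 + p)) + p = p + p = 2*p)
E(-6, 23) - N(14, s) = 23**2 - 2*7 = 529 - 1*14 = 529 - 14 = 515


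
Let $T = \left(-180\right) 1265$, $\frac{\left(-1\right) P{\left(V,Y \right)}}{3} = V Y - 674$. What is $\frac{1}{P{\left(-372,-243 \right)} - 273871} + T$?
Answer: $- \frac{123649524901}{543037} \approx -2.277 \cdot 10^{5}$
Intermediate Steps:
$P{\left(V,Y \right)} = 2022 - 3 V Y$ ($P{\left(V,Y \right)} = - 3 \left(V Y - 674\right) = - 3 \left(-674 + V Y\right) = 2022 - 3 V Y$)
$T = -227700$
$\frac{1}{P{\left(-372,-243 \right)} - 273871} + T = \frac{1}{\left(2022 - \left(-1116\right) \left(-243\right)\right) - 273871} - 227700 = \frac{1}{\left(2022 - 271188\right) - 273871} - 227700 = \frac{1}{-269166 - 273871} - 227700 = \frac{1}{-543037} - 227700 = - \frac{1}{543037} - 227700 = - \frac{123649524901}{543037}$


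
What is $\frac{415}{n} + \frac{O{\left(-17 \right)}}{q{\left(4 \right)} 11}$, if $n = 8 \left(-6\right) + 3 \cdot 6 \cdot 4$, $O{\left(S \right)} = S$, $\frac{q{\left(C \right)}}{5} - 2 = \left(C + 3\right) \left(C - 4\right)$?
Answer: $\frac{22621}{1320} \approx 17.137$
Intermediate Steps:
$q{\left(C \right)} = 10 + 5 \left(-4 + C\right) \left(3 + C\right)$ ($q{\left(C \right)} = 10 + 5 \left(C + 3\right) \left(C - 4\right) = 10 + 5 \left(3 + C\right) \left(-4 + C\right) = 10 + 5 \left(-4 + C\right) \left(3 + C\right)$)
$n = 24$ ($n = -48 + 3 \cdot 24 = -48 + 72 = 24$)
$\frac{415}{n} + \frac{O{\left(-17 \right)}}{q{\left(4 \right)} 11} = \frac{415}{24} - \frac{17}{\left(-50 - 20 + 5 \cdot 4^{2}\right) 11} = 415 \cdot \frac{1}{24} - \frac{17}{\left(-50 - 20 + 5 \cdot 16\right) 11} = \frac{415}{24} - \frac{17}{\left(-50 - 20 + 80\right) 11} = \frac{415}{24} - \frac{17}{10 \cdot 11} = \frac{415}{24} - \frac{17}{110} = \frac{22621}{1320}$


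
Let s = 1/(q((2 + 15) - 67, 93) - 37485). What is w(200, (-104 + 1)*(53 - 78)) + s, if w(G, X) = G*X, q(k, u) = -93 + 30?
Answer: 19337219999/37548 ≈ 5.1500e+5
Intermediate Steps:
q(k, u) = -63
s = -1/37548 (s = 1/(-63 - 37485) = 1/(-37548) = -1/37548 ≈ -2.6633e-5)
w(200, (-104 + 1)*(53 - 78)) + s = 200*((-104 + 1)*(53 - 78)) - 1/37548 = 200*(-103*(-25)) - 1/37548 = 200*2575 - 1/37548 = 515000 - 1/37548 = 19337219999/37548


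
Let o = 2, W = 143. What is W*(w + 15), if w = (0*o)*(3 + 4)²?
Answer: 2145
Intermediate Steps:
w = 0 (w = (0*2)*(3 + 4)² = 0*7² = 0*49 = 0)
W*(w + 15) = 143*(0 + 15) = 143*15 = 2145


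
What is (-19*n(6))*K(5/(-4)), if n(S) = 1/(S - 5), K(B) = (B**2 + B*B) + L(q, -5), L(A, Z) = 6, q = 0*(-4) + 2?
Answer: -1387/8 ≈ -173.38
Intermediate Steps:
q = 2 (q = 0 + 2 = 2)
K(B) = 6 + 2*B**2 (K(B) = (B**2 + B*B) + 6 = (B**2 + B**2) + 6 = 2*B**2 + 6 = 6 + 2*B**2)
n(S) = 1/(-5 + S)
(-19*n(6))*K(5/(-4)) = (-19/(-5 + 6))*(6 + 2*(5/(-4))**2) = (-19/1)*(6 + 2*(5*(-1/4))**2) = (-19*1)*(6 + 2*(-5/4)**2) = -19*(6 + 2*(25/16)) = -19*(6 + 25/8) = -19*73/8 = -1387/8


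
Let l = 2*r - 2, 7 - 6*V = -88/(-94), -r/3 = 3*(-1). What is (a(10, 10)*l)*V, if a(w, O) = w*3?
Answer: 22800/47 ≈ 485.11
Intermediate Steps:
r = 9 (r = -9*(-1) = -3*(-3) = 9)
a(w, O) = 3*w
V = 95/94 (V = 7/6 - (-44)/(3*(-94)) = 7/6 - (-44)*(-1)/(3*94) = 7/6 - ⅙*44/47 = 7/6 - 22/141 = 95/94 ≈ 1.0106)
l = 16 (l = 2*9 - 2 = 18 - 2 = 16)
(a(10, 10)*l)*V = ((3*10)*16)*(95/94) = (30*16)*(95/94) = 480*(95/94) = 22800/47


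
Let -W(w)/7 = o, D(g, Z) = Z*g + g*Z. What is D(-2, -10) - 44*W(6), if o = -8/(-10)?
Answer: 1432/5 ≈ 286.40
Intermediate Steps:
o = 4/5 (o = -8*(-1/10) = 4/5 ≈ 0.80000)
D(g, Z) = 2*Z*g (D(g, Z) = Z*g + Z*g = 2*Z*g)
W(w) = -28/5 (W(w) = -7*4/5 = -28/5)
D(-2, -10) - 44*W(6) = 2*(-10)*(-2) - 44*(-28/5) = 40 + 1232/5 = 1432/5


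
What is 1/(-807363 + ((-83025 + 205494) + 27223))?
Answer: -1/657671 ≈ -1.5205e-6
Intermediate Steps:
1/(-807363 + ((-83025 + 205494) + 27223)) = 1/(-807363 + (122469 + 27223)) = 1/(-807363 + 149692) = 1/(-657671) = -1/657671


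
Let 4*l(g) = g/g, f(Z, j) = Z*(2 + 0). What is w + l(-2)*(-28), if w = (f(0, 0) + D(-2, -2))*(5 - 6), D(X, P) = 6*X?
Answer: 5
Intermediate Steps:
f(Z, j) = 2*Z (f(Z, j) = Z*2 = 2*Z)
l(g) = ¼ (l(g) = (g/g)/4 = (¼)*1 = ¼)
w = 12 (w = (2*0 + 6*(-2))*(5 - 6) = (0 - 12)*(-1) = -12*(-1) = 12)
w + l(-2)*(-28) = 12 + (¼)*(-28) = 12 - 7 = 5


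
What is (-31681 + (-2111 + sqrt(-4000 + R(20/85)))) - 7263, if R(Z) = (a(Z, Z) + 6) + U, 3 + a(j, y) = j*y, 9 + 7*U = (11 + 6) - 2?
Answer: -41055 + I*sqrt(56588595)/119 ≈ -41055.0 + 63.215*I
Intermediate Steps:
U = 6/7 (U = -9/7 + ((11 + 6) - 2)/7 = -9/7 + (17 - 2)/7 = -9/7 + (1/7)*15 = -9/7 + 15/7 = 6/7 ≈ 0.85714)
a(j, y) = -3 + j*y
R(Z) = 27/7 + Z**2 (R(Z) = ((-3 + Z*Z) + 6) + 6/7 = ((-3 + Z**2) + 6) + 6/7 = (3 + Z**2) + 6/7 = 27/7 + Z**2)
(-31681 + (-2111 + sqrt(-4000 + R(20/85)))) - 7263 = (-31681 + (-2111 + sqrt(-4000 + (27/7 + (20/85)**2)))) - 7263 = (-31681 + (-2111 + sqrt(-4000 + (27/7 + (20*(1/85))**2)))) - 7263 = (-31681 + (-2111 + sqrt(-4000 + (27/7 + (4/17)**2)))) - 7263 = (-31681 + (-2111 + sqrt(-4000 + (27/7 + 16/289)))) - 7263 = (-31681 + (-2111 + sqrt(-4000 + 7915/2023))) - 7263 = (-31681 + (-2111 + sqrt(-8084085/2023))) - 7263 = (-31681 + (-2111 + I*sqrt(56588595)/119)) - 7263 = (-33792 + I*sqrt(56588595)/119) - 7263 = -41055 + I*sqrt(56588595)/119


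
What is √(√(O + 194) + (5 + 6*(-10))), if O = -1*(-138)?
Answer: √(-55 + 2*√83) ≈ 6.0646*I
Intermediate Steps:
O = 138
√(√(O + 194) + (5 + 6*(-10))) = √(√(138 + 194) + (5 + 6*(-10))) = √(√332 + (5 - 60)) = √(2*√83 - 55) = √(-55 + 2*√83)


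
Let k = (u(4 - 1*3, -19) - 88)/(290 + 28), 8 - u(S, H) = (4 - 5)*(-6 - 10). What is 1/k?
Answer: -53/16 ≈ -3.3125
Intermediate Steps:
u(S, H) = -8 (u(S, H) = 8 - (4 - 5)*(-6 - 10) = 8 - (-1)*(-16) = 8 - 1*16 = 8 - 16 = -8)
k = -16/53 (k = (-8 - 88)/(290 + 28) = -96/318 = -96*1/318 = -16/53 ≈ -0.30189)
1/k = 1/(-16/53) = -53/16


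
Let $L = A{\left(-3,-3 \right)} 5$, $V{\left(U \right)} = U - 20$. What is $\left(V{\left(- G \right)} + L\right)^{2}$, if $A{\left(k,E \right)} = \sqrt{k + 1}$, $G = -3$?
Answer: $239 - 170 i \sqrt{2} \approx 239.0 - 240.42 i$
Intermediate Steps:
$A{\left(k,E \right)} = \sqrt{1 + k}$
$V{\left(U \right)} = -20 + U$ ($V{\left(U \right)} = U - 20 = -20 + U$)
$L = 5 i \sqrt{2}$ ($L = \sqrt{1 - 3} \cdot 5 = \sqrt{-2} \cdot 5 = i \sqrt{2} \cdot 5 = 5 i \sqrt{2} \approx 7.0711 i$)
$\left(V{\left(- G \right)} + L\right)^{2} = \left(\left(-20 - -3\right) + 5 i \sqrt{2}\right)^{2} = \left(\left(-20 + 3\right) + 5 i \sqrt{2}\right)^{2} = \left(-17 + 5 i \sqrt{2}\right)^{2}$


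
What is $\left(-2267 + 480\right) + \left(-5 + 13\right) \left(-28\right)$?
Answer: $-2011$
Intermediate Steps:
$\left(-2267 + 480\right) + \left(-5 + 13\right) \left(-28\right) = -1787 + 8 \left(-28\right) = -1787 - 224 = -2011$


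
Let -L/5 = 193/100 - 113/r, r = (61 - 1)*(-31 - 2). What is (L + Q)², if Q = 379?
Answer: 33374539969/245025 ≈ 1.3621e+5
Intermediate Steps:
r = -1980 (r = 60*(-33) = -1980)
L = -4918/495 (L = -5*(193/100 - 113/(-1980)) = -5*(193*(1/100) - 113*(-1/1980)) = -5*(193/100 + 113/1980) = -5*4918/2475 = -4918/495 ≈ -9.9353)
(L + Q)² = (-4918/495 + 379)² = (182687/495)² = 33374539969/245025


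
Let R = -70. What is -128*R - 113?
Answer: 8847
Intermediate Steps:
-128*R - 113 = -128*(-70) - 113 = 8960 - 113 = 8847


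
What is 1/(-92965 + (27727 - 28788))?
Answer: -1/94026 ≈ -1.0635e-5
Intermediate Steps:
1/(-92965 + (27727 - 28788)) = 1/(-92965 - 1061) = 1/(-94026) = -1/94026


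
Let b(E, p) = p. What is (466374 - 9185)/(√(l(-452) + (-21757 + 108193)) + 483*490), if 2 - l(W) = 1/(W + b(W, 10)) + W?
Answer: 6832241559780/3536795726917 - 457189*√16975178402/24757570088419 ≈ 1.9294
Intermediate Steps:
l(W) = 2 - W - 1/(10 + W) (l(W) = 2 - (1/(W + 10) + W) = 2 - (1/(10 + W) + W) = 2 - (W + 1/(10 + W)) = 2 + (-W - 1/(10 + W)) = 2 - W - 1/(10 + W))
(466374 - 9185)/(√(l(-452) + (-21757 + 108193)) + 483*490) = (466374 - 9185)/(√((19 - 1*(-452)² - 8*(-452))/(10 - 452) + (-21757 + 108193)) + 483*490) = 457189/(√((19 - 1*204304 + 3616)/(-442) + 86436) + 236670) = 457189/(√(-(19 - 204304 + 3616)/442 + 86436) + 236670) = 457189/(√(-1/442*(-200669) + 86436) + 236670) = 457189/(√(200669/442 + 86436) + 236670) = 457189/(√(38405381/442) + 236670) = 457189/(√16975178402/442 + 236670) = 457189/(236670 + √16975178402/442)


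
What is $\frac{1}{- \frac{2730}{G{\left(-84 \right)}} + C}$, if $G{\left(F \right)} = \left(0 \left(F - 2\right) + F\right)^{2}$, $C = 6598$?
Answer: $\frac{168}{1108399} \approx 0.00015157$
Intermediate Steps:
$G{\left(F \right)} = F^{2}$ ($G{\left(F \right)} = \left(0 \left(-2 + F\right) + F\right)^{2} = \left(0 + F\right)^{2} = F^{2}$)
$\frac{1}{- \frac{2730}{G{\left(-84 \right)}} + C} = \frac{1}{- \frac{2730}{\left(-84\right)^{2}} + 6598} = \frac{1}{- \frac{2730}{7056} + 6598} = \frac{1}{\left(-2730\right) \frac{1}{7056} + 6598} = \frac{1}{- \frac{65}{168} + 6598} = \frac{1}{\frac{1108399}{168}} = \frac{168}{1108399}$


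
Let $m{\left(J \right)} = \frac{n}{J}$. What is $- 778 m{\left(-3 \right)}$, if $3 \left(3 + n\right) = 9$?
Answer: $0$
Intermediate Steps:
$n = 0$ ($n = -3 + \frac{1}{3} \cdot 9 = -3 + 3 = 0$)
$m{\left(J \right)} = 0$ ($m{\left(J \right)} = \frac{0}{J} = 0$)
$- 778 m{\left(-3 \right)} = \left(-778\right) 0 = 0$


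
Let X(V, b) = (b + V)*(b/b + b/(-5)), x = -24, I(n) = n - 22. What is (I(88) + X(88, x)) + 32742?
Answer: 165896/5 ≈ 33179.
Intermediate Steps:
I(n) = -22 + n
X(V, b) = (1 - b/5)*(V + b) (X(V, b) = (V + b)*(1 + b*(-⅕)) = (V + b)*(1 - b/5) = (1 - b/5)*(V + b))
(I(88) + X(88, x)) + 32742 = ((-22 + 88) + (88 - 24 - ⅕*(-24)² - ⅕*88*(-24))) + 32742 = (66 + (88 - 24 - ⅕*576 + 2112/5)) + 32742 = (66 + (88 - 24 - 576/5 + 2112/5)) + 32742 = (66 + 1856/5) + 32742 = 2186/5 + 32742 = 165896/5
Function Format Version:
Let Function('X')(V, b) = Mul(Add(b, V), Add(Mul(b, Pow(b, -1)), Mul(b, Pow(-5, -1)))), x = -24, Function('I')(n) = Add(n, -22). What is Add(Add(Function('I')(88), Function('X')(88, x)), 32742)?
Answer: Rational(165896, 5) ≈ 33179.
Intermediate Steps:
Function('I')(n) = Add(-22, n)
Function('X')(V, b) = Mul(Add(1, Mul(Rational(-1, 5), b)), Add(V, b)) (Function('X')(V, b) = Mul(Add(V, b), Add(1, Mul(b, Rational(-1, 5)))) = Mul(Add(V, b), Add(1, Mul(Rational(-1, 5), b))) = Mul(Add(1, Mul(Rational(-1, 5), b)), Add(V, b)))
Add(Add(Function('I')(88), Function('X')(88, x)), 32742) = Add(Add(Add(-22, 88), Add(88, -24, Mul(Rational(-1, 5), Pow(-24, 2)), Mul(Rational(-1, 5), 88, -24))), 32742) = Add(Add(66, Add(88, -24, Mul(Rational(-1, 5), 576), Rational(2112, 5))), 32742) = Add(Add(66, Add(88, -24, Rational(-576, 5), Rational(2112, 5))), 32742) = Add(Add(66, Rational(1856, 5)), 32742) = Add(Rational(2186, 5), 32742) = Rational(165896, 5)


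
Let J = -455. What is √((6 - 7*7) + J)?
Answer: I*√498 ≈ 22.316*I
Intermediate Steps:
√((6 - 7*7) + J) = √((6 - 7*7) - 455) = √((6 - 49) - 455) = √(-43 - 455) = √(-498) = I*√498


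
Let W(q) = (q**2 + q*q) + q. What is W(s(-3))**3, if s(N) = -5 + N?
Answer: 1728000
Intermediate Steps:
W(q) = q + 2*q**2 (W(q) = (q**2 + q**2) + q = 2*q**2 + q = q + 2*q**2)
W(s(-3))**3 = ((-5 - 3)*(1 + 2*(-5 - 3)))**3 = (-8*(1 + 2*(-8)))**3 = (-8*(1 - 16))**3 = (-8*(-15))**3 = 120**3 = 1728000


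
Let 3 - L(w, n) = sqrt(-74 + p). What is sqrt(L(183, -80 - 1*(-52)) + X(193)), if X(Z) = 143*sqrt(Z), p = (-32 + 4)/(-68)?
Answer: sqrt(867 + 41327*sqrt(193) - 51*I*sqrt(2363))/17 ≈ 44.605 - 0.096159*I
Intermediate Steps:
p = 7/17 (p = -28*(-1/68) = 7/17 ≈ 0.41176)
L(w, n) = 3 - 3*I*sqrt(2363)/17 (L(w, n) = 3 - sqrt(-74 + 7/17) = 3 - sqrt(-1251/17) = 3 - 3*I*sqrt(2363)/17)
sqrt(L(183, -80 - 1*(-52)) + X(193)) = sqrt((3 - 3*I*sqrt(2363)/17) + 143*sqrt(193)) = sqrt(3 + 143*sqrt(193) - 3*I*sqrt(2363)/17)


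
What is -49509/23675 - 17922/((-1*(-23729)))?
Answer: -1599102411/561784075 ≈ -2.8465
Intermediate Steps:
-49509/23675 - 17922/((-1*(-23729))) = -49509*1/23675 - 17922/23729 = -49509/23675 - 17922*1/23729 = -49509/23675 - 17922/23729 = -1599102411/561784075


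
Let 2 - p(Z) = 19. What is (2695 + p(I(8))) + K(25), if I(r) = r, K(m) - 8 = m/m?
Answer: 2687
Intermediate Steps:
K(m) = 9 (K(m) = 8 + m/m = 8 + 1 = 9)
p(Z) = -17 (p(Z) = 2 - 1*19 = 2 - 19 = -17)
(2695 + p(I(8))) + K(25) = (2695 - 17) + 9 = 2678 + 9 = 2687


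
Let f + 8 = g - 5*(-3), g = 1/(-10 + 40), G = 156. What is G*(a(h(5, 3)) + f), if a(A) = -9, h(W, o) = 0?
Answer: -1534/5 ≈ -306.80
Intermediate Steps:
g = 1/30 ≈ 0.033333
f = 211/30 (f = -8 + (1/30 - 5*(-3)) = -8 + (1/30 + 15) = -8 + 451/30 = 211/30 ≈ 7.0333)
G*(a(h(5, 3)) + f) = 156*(-9 + 211/30) = 156*(-59/30) = -1534/5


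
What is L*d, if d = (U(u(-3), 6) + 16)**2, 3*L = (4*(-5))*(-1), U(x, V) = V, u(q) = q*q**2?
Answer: 9680/3 ≈ 3226.7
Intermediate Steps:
u(q) = q**3
L = 20/3 (L = ((4*(-5))*(-1))/3 = (-20*(-1))/3 = (1/3)*20 = 20/3 ≈ 6.6667)
d = 484 (d = (6 + 16)**2 = 22**2 = 484)
L*d = (20/3)*484 = 9680/3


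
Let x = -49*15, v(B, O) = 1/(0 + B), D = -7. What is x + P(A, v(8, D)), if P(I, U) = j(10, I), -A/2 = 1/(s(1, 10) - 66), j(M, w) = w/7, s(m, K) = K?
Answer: -144059/196 ≈ -735.00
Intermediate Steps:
v(B, O) = 1/B
x = -735
j(M, w) = w/7 (j(M, w) = w*(⅐) = w/7)
A = 1/28 (A = -2/(10 - 66) = -2/(-56) = -2*(-1/56) = 1/28 ≈ 0.035714)
P(I, U) = I/7
x + P(A, v(8, D)) = -735 + (⅐)*(1/28) = -735 + 1/196 = -144059/196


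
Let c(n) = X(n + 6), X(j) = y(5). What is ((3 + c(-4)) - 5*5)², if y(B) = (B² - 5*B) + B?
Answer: 289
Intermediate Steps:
y(B) = B² - 4*B
X(j) = 5 (X(j) = 5*(-4 + 5) = 5*1 = 5)
c(n) = 5
((3 + c(-4)) - 5*5)² = ((3 + 5) - 5*5)² = (8 - 25)² = (-17)² = 289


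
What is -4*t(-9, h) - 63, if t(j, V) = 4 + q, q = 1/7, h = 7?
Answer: -557/7 ≈ -79.571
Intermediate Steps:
q = ⅐ ≈ 0.14286
t(j, V) = 29/7 (t(j, V) = 4 + ⅐ = 29/7)
-4*t(-9, h) - 63 = -4*29/7 - 63 = -116/7 - 63 = -557/7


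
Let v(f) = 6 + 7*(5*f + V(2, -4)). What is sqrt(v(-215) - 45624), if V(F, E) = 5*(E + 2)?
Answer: I*sqrt(53213) ≈ 230.68*I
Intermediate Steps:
V(F, E) = 10 + 5*E (V(F, E) = 5*(2 + E) = 10 + 5*E)
v(f) = -64 + 35*f (v(f) = 6 + 7*(5*f + (10 + 5*(-4))) = 6 + 7*(5*f + (10 - 20)) = 6 + 7*(5*f - 10) = 6 + 7*(-10 + 5*f) = 6 + (-70 + 35*f) = -64 + 35*f)
sqrt(v(-215) - 45624) = sqrt((-64 + 35*(-215)) - 45624) = sqrt((-64 - 7525) - 45624) = sqrt(-7589 - 45624) = sqrt(-53213) = I*sqrt(53213)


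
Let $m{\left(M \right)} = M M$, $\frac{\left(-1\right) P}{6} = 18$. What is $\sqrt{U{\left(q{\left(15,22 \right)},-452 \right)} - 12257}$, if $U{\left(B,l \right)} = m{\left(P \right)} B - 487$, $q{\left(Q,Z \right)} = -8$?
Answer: $6 i \sqrt{2946} \approx 325.66 i$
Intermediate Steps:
$P = -108$ ($P = \left(-6\right) 18 = -108$)
$m{\left(M \right)} = M^{2}$
$U{\left(B,l \right)} = -487 + 11664 B$ ($U{\left(B,l \right)} = \left(-108\right)^{2} B - 487 = 11664 B - 487 = -487 + 11664 B$)
$\sqrt{U{\left(q{\left(15,22 \right)},-452 \right)} - 12257} = \sqrt{\left(-487 + 11664 \left(-8\right)\right) - 12257} = \sqrt{\left(-487 - 93312\right) - 12257} = \sqrt{-93799 - 12257} = \sqrt{-106056} = 6 i \sqrt{2946}$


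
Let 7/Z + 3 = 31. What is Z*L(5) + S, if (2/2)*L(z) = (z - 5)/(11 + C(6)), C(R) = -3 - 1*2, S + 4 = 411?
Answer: 407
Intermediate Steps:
Z = ¼ (Z = 7/(-3 + 31) = 7/28 = 7*(1/28) = ¼ ≈ 0.25000)
S = 407 (S = -4 + 411 = 407)
C(R) = -5 (C(R) = -3 - 2 = -5)
L(z) = -⅚ + z/6 (L(z) = (z - 5)/(11 - 5) = (-5 + z)/6 = (-5 + z)*(⅙) = -⅚ + z/6)
Z*L(5) + S = (-⅚ + (⅙)*5)/4 + 407 = (-⅚ + ⅚)/4 + 407 = (¼)*0 + 407 = 0 + 407 = 407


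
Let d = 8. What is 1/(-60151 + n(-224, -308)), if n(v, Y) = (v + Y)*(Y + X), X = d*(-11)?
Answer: 1/150521 ≈ 6.6436e-6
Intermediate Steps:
X = -88 (X = 8*(-11) = -88)
n(v, Y) = (-88 + Y)*(Y + v) (n(v, Y) = (v + Y)*(Y - 88) = (Y + v)*(-88 + Y) = (-88 + Y)*(Y + v))
1/(-60151 + n(-224, -308)) = 1/(-60151 + ((-308)² - 88*(-308) - 88*(-224) - 308*(-224))) = 1/(-60151 + (94864 + 27104 + 19712 + 68992)) = 1/(-60151 + 210672) = 1/150521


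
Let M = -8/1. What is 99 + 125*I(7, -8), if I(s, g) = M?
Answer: -901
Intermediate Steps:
M = -8 (M = -8*1 = -8)
I(s, g) = -8
99 + 125*I(7, -8) = 99 + 125*(-8) = 99 - 1000 = -901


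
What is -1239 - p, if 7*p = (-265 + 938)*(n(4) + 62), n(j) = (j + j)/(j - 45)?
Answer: -294425/41 ≈ -7181.1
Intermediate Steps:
n(j) = 2*j/(-45 + j) (n(j) = (2*j)/(-45 + j) = 2*j/(-45 + j))
p = 243626/41 (p = ((-265 + 938)*(2*4/(-45 + 4) + 62))/7 = (673*(2*4/(-41) + 62))/7 = (673*(2*4*(-1/41) + 62))/7 = (673*(-8/41 + 62))/7 = (673*(2534/41))/7 = (⅐)*(1705382/41) = 243626/41 ≈ 5942.1)
-1239 - p = -1239 - 1*243626/41 = -1239 - 243626/41 = -294425/41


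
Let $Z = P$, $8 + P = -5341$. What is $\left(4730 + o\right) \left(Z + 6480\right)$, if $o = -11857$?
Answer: $-8060637$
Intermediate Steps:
$P = -5349$ ($P = -8 - 5341 = -5349$)
$Z = -5349$
$\left(4730 + o\right) \left(Z + 6480\right) = \left(4730 - 11857\right) \left(-5349 + 6480\right) = \left(-7127\right) 1131 = -8060637$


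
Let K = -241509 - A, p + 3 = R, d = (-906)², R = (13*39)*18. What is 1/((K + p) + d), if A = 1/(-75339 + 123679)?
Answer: 48340/28445672999 ≈ 1.6994e-6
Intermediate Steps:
A = 1/48340 ≈ 2.0687e-5
R = 9126 (R = 507*18 = 9126)
d = 820836
p = 9123 (p = -3 + 9126 = 9123)
K = -11674545061/48340 (K = -241509 - 1*1/48340 = -241509 - 1/48340 = -11674545061/48340 ≈ -2.4151e+5)
1/((K + p) + d) = 1/((-11674545061/48340 + 9123) + 820836) = 1/(-11233539241/48340 + 820836) = 1/(28445672999/48340) = 48340/28445672999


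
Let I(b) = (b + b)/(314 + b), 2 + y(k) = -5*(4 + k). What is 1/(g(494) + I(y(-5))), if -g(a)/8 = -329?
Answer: 317/834350 ≈ 0.00037994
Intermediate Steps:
g(a) = 2632 (g(a) = -8*(-329) = 2632)
y(k) = -22 - 5*k (y(k) = -2 - 5*(4 + k) = -2 + (-20 - 5*k) = -22 - 5*k)
I(b) = 2*b/(314 + b) (I(b) = (2*b)/(314 + b) = 2*b/(314 + b))
1/(g(494) + I(y(-5))) = 1/(2632 + 2*(-22 - 5*(-5))/(314 + (-22 - 5*(-5)))) = 1/(2632 + 2*(-22 + 25)/(314 + (-22 + 25))) = 1/(2632 + 2*3/(314 + 3)) = 1/(2632 + 2*3/317) = 1/(2632 + 2*3*(1/317)) = 1/(2632 + 6/317) = 1/(834350/317) = 317/834350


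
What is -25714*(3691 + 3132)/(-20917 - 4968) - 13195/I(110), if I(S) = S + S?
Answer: 7651340853/1138940 ≈ 6717.9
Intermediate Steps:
I(S) = 2*S
-25714*(3691 + 3132)/(-20917 - 4968) - 13195/I(110) = -25714*(3691 + 3132)/(-20917 - 4968) - 13195/(2*110) = -25714/((-25885/6823)) - 13195/220 = -25714/((-25885*1/6823)) - 13195*1/220 = -25714/(-25885/6823) - 2639/44 = -25714*(-6823/25885) - 2639/44 = 175446622/25885 - 2639/44 = 7651340853/1138940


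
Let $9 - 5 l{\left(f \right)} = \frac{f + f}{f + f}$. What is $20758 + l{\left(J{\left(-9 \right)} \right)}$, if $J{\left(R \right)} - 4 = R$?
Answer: $\frac{103798}{5} \approx 20760.0$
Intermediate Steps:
$J{\left(R \right)} = 4 + R$
$l{\left(f \right)} = \frac{8}{5}$ ($l{\left(f \right)} = \frac{9}{5} - \frac{\left(f + f\right) \frac{1}{f + f}}{5} = \frac{9}{5} - \frac{2 f \frac{1}{2 f}}{5} = \frac{9}{5} - \frac{1}{5} = \frac{8}{5}$)
$20758 + l{\left(J{\left(-9 \right)} \right)} = 20758 + \frac{8}{5} = \frac{103798}{5}$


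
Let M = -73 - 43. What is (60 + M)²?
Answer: 3136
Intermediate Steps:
M = -116
(60 + M)² = (60 - 116)² = (-56)² = 3136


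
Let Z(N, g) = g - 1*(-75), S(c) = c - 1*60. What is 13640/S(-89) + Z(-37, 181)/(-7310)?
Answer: -49873272/544595 ≈ -91.579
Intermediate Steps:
S(c) = -60 + c (S(c) = c - 60 = -60 + c)
Z(N, g) = 75 + g (Z(N, g) = g + 75 = 75 + g)
13640/S(-89) + Z(-37, 181)/(-7310) = 13640/(-60 - 89) + (75 + 181)/(-7310) = 13640/(-149) + 256*(-1/7310) = 13640*(-1/149) - 128/3655 = -13640/149 - 128/3655 = -49873272/544595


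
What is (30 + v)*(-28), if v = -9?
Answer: -588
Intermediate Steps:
(30 + v)*(-28) = (30 - 9)*(-28) = 21*(-28) = -588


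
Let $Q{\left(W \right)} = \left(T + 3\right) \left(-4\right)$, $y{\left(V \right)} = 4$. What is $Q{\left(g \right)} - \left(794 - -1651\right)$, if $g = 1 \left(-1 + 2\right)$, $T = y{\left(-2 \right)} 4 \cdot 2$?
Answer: $-2585$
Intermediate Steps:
$T = 32$ ($T = 4 \cdot 4 \cdot 2 = 16 \cdot 2 = 32$)
$g = 1$ ($g = 1 \cdot 1 = 1$)
$Q{\left(W \right)} = -140$ ($Q{\left(W \right)} = \left(32 + 3\right) \left(-4\right) = 35 \left(-4\right) = -140$)
$Q{\left(g \right)} - \left(794 - -1651\right) = -140 - \left(794 - -1651\right) = -140 - \left(794 + 1651\right) = -140 - 2445 = -2585$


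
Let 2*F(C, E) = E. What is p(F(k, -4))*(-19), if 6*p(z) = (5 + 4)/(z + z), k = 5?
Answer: 57/8 ≈ 7.1250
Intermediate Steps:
F(C, E) = E/2
p(z) = 3/(4*z) (p(z) = ((5 + 4)/(z + z))/6 = (9/((2*z)))/6 = (9*(1/(2*z)))/6 = (9/(2*z))/6 = 3/(4*z))
p(F(k, -4))*(-19) = (3/(4*(((½)*(-4)))))*(-19) = ((¾)/(-2))*(-19) = ((¾)*(-½))*(-19) = -3/8*(-19) = 57/8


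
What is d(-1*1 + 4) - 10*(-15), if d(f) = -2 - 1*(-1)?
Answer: 149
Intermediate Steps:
d(f) = -1 (d(f) = -2 + 1 = -1)
d(-1*1 + 4) - 10*(-15) = -1 - 10*(-15) = -1 + 150 = 149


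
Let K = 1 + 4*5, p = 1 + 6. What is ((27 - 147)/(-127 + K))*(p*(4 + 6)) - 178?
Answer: -5234/53 ≈ -98.755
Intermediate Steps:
p = 7
K = 21 (K = 1 + 20 = 21)
((27 - 147)/(-127 + K))*(p*(4 + 6)) - 178 = ((27 - 147)/(-127 + 21))*(7*(4 + 6)) - 178 = (-120/(-106))*(7*10) - 178 = -120*(-1/106)*70 - 178 = (60/53)*70 - 178 = 4200/53 - 178 = -5234/53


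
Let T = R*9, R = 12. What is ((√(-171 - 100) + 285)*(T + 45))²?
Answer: 1895052186 + 13343130*I*√271 ≈ 1.8951e+9 + 2.1966e+8*I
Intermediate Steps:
T = 108 (T = 12*9 = 108)
((√(-171 - 100) + 285)*(T + 45))² = ((√(-171 - 100) + 285)*(108 + 45))² = ((√(-271) + 285)*153)² = ((I*√271 + 285)*153)² = ((285 + I*√271)*153)² = (43605 + 153*I*√271)²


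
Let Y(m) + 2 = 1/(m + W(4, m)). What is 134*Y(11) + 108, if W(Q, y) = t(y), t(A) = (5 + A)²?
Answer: -42586/267 ≈ -159.50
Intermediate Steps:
W(Q, y) = (5 + y)²
Y(m) = -2 + 1/(m + (5 + m)²)
134*Y(11) + 108 = 134*((1 - 2*11 - 2*(5 + 11)²)/(11 + (5 + 11)²)) + 108 = 134*((1 - 22 - 2*16²)/(11 + 16²)) + 108 = 134*((1 - 22 - 2*256)/(11 + 256)) + 108 = 134*((1 - 22 - 512)/267) + 108 = 134*((1/267)*(-533)) + 108 = 134*(-533/267) + 108 = -71422/267 + 108 = -42586/267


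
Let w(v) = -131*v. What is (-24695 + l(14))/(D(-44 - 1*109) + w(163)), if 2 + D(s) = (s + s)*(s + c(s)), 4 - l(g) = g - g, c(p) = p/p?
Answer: -24691/25157 ≈ -0.98148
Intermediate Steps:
c(p) = 1
l(g) = 4 (l(g) = 4 - (g - g) = 4 - 1*0 = 4 + 0 = 4)
D(s) = -2 + 2*s*(1 + s) (D(s) = -2 + (s + s)*(s + 1) = -2 + (2*s)*(1 + s) = -2 + 2*s*(1 + s))
(-24695 + l(14))/(D(-44 - 1*109) + w(163)) = (-24695 + 4)/((-2 + 2*(-44 - 1*109) + 2*(-44 - 1*109)**2) - 131*163) = -24691/((-2 + 2*(-44 - 109) + 2*(-44 - 109)**2) - 21353) = -24691/((-2 + 2*(-153) + 2*(-153)**2) - 21353) = -24691/((-2 - 306 + 2*23409) - 21353) = -24691/((-2 - 306 + 46818) - 21353) = -24691/(46510 - 21353) = -24691/25157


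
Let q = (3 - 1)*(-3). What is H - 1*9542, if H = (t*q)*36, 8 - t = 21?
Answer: -6734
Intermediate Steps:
q = -6 (q = 2*(-3) = -6)
t = -13 (t = 8 - 1*21 = 8 - 21 = -13)
H = 2808 (H = -13*(-6)*36 = 78*36 = 2808)
H - 1*9542 = 2808 - 1*9542 = 2808 - 9542 = -6734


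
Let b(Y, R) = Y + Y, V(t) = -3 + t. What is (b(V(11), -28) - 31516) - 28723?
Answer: -60223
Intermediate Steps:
b(Y, R) = 2*Y
(b(V(11), -28) - 31516) - 28723 = (2*(-3 + 11) - 31516) - 28723 = (2*8 - 31516) - 28723 = (16 - 31516) - 28723 = -31500 - 28723 = -60223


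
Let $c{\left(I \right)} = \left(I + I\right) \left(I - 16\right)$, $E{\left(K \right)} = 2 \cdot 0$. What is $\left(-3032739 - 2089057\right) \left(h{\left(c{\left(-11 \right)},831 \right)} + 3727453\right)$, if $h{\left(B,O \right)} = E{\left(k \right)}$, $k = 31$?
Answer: $-19091253865588$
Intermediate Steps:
$E{\left(K \right)} = 0$
$c{\left(I \right)} = 2 I \left(-16 + I\right)$
$h{\left(B,O \right)} = 0$
$\left(-3032739 - 2089057\right) \left(h{\left(c{\left(-11 \right)},831 \right)} + 3727453\right) = \left(-3032739 - 2089057\right) \left(0 + 3727453\right) = \left(-5121796\right) 3727453 = -19091253865588$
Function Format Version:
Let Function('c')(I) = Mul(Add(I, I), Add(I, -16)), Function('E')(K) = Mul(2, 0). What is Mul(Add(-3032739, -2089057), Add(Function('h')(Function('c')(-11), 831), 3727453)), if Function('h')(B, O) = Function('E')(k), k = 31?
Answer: -19091253865588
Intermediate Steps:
Function('E')(K) = 0
Function('c')(I) = Mul(2, I, Add(-16, I)) (Function('c')(I) = Mul(Mul(2, I), Add(-16, I)) = Mul(2, I, Add(-16, I)))
Function('h')(B, O) = 0
Mul(Add(-3032739, -2089057), Add(Function('h')(Function('c')(-11), 831), 3727453)) = Mul(Add(-3032739, -2089057), Add(0, 3727453)) = Mul(-5121796, 3727453) = -19091253865588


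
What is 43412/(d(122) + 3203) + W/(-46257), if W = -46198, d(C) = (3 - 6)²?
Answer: 539124215/37144371 ≈ 14.514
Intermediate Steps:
d(C) = 9 (d(C) = (-3)² = 9)
43412/(d(122) + 3203) + W/(-46257) = 43412/(9 + 3203) - 46198/(-46257) = 43412/3212 - 46198*(-1/46257) = 43412*(1/3212) + 46198/46257 = 10853/803 + 46198/46257 = 539124215/37144371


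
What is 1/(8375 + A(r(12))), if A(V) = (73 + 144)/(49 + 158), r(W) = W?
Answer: 207/1733842 ≈ 0.00011939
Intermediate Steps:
A(V) = 217/207
1/(8375 + A(r(12))) = 1/(8375 + 217/207) = 1/(1733842/207) = 207/1733842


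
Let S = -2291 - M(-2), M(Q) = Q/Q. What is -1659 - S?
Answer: 633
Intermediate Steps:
M(Q) = 1
S = -2292 (S = -2291 - 1*1 = -2291 - 1 = -2292)
-1659 - S = -1659 - 1*(-2292) = -1659 + 2292 = 633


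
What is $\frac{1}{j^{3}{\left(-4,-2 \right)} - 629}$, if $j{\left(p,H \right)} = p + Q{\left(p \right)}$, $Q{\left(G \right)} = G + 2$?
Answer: $- \frac{1}{845} \approx -0.0011834$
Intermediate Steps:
$Q{\left(G \right)} = 2 + G$
$j{\left(p,H \right)} = 2 + 2 p$ ($j{\left(p,H \right)} = p + \left(2 + p\right) = 2 + 2 p$)
$\frac{1}{j^{3}{\left(-4,-2 \right)} - 629} = \frac{1}{\left(2 + 2 \left(-4\right)\right)^{3} - 629} = \frac{1}{\left(2 - 8\right)^{3} - 629} = \frac{1}{\left(-6\right)^{3} - 629} = \frac{1}{-216 - 629} = \frac{1}{-845} = - \frac{1}{845}$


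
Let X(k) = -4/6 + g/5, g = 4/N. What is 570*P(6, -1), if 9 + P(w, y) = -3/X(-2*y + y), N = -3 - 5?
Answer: -66690/23 ≈ -2899.6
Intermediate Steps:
N = -8
g = -1/2 (g = 4/(-8) = 4*(-1/8) = -1/2 ≈ -0.50000)
X(k) = -23/30 (X(k) = -4/6 - 1/2/5 = -4*1/6 - 1/2*1/5 = -2/3 - 1/10 = -23/30)
P(w, y) = -117/23 (P(w, y) = -9 - 3/(-23/30) = -9 - 3*(-30/23) = -9 + 90/23 = -117/23)
570*P(6, -1) = 570*(-117/23) = -66690/23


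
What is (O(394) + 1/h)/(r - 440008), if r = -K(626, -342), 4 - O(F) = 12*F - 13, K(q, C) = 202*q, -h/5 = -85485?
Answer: 1006799587/121059582750 ≈ 0.0083166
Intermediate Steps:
h = 427425 (h = -5*(-85485) = 427425)
O(F) = 17 - 12*F (O(F) = 4 - (12*F - 13) = 4 - (-13 + 12*F) = 4 + (13 - 12*F) = 17 - 12*F)
r = -126452 (r = -202*626 = -1*126452 = -126452)
(O(394) + 1/h)/(r - 440008) = ((17 - 12*394) + 1/427425)/(-126452 - 440008) = ((17 - 4728) + 1/427425)/(-566460) = (-4711 + 1/427425)*(-1/566460) = -2013599174/427425*(-1/566460) = 1006799587/121059582750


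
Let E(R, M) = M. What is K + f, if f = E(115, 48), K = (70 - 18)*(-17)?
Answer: -836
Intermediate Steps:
K = -884 (K = 52*(-17) = -884)
f = 48
K + f = -884 + 48 = -836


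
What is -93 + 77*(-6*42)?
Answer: -19497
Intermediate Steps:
-93 + 77*(-6*42) = -93 + 77*(-252) = -93 - 19404 = -19497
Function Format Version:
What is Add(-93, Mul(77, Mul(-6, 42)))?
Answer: -19497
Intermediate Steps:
Add(-93, Mul(77, Mul(-6, 42))) = Add(-93, Mul(77, -252)) = Add(-93, -19404) = -19497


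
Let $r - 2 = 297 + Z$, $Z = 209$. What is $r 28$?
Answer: $14224$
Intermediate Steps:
$r = 508$ ($r = 2 + \left(297 + 209\right) = 2 + 506 = 508$)
$r 28 = 508 \cdot 28 = 14224$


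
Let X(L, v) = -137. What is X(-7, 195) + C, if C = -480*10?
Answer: -4937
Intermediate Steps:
C = -4800
X(-7, 195) + C = -137 - 4800 = -4937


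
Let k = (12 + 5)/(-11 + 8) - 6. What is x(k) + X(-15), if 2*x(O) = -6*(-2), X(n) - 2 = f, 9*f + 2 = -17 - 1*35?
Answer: 2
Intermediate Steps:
k = -35/3 (k = 17/(-3) - 6 = 17*(-⅓) - 6 = -17/3 - 6 = -35/3 ≈ -11.667)
f = -6 (f = -2/9 + (-17 - 1*35)/9 = -2/9 + (-17 - 35)/9 = -2/9 + (⅑)*(-52) = -2/9 - 52/9 = -6)
X(n) = -4 (X(n) = 2 - 6 = -4)
x(O) = 6 (x(O) = (-6*(-2))/2 = (½)*12 = 6)
x(k) + X(-15) = 6 - 4 = 2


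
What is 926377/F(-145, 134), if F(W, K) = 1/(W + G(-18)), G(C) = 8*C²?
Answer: 2266844519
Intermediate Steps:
F(W, K) = 1/(2592 + W) (F(W, K) = 1/(W + 8*(-18)²) = 1/(W + 8*324) = 1/(W + 2592) = 1/(2592 + W))
926377/F(-145, 134) = 926377/(1/(2592 - 145)) = 926377/(1/2447) = 926377*2447 = 2266844519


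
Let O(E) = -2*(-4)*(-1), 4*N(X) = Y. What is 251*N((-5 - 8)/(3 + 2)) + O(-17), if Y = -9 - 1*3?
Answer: -761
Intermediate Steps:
Y = -12 (Y = -9 - 3 = -12)
N(X) = -3 (N(X) = (1/4)*(-12) = -3)
O(E) = -8 (O(E) = 8*(-1) = -8)
251*N((-5 - 8)/(3 + 2)) + O(-17) = 251*(-3) - 8 = -753 - 8 = -761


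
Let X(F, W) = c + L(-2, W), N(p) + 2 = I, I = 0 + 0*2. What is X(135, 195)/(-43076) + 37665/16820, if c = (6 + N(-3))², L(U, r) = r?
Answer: 40472713/18113458 ≈ 2.2344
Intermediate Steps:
I = 0 (I = 0 + 0 = 0)
N(p) = -2 (N(p) = -2 + 0 = -2)
c = 16 (c = (6 - 2)² = 4² = 16)
X(F, W) = 16 + W
X(135, 195)/(-43076) + 37665/16820 = (16 + 195)/(-43076) + 37665/16820 = 211*(-1/43076) + 37665*(1/16820) = -211/43076 + 7533/3364 = 40472713/18113458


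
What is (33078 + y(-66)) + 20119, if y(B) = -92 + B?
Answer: 53039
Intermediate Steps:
(33078 + y(-66)) + 20119 = (33078 + (-92 - 66)) + 20119 = (33078 - 158) + 20119 = 32920 + 20119 = 53039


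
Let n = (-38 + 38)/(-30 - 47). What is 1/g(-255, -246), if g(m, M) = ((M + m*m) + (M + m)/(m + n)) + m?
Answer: 85/5484707 ≈ 1.5498e-5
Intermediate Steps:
n = 0 (n = 0/(-77) = 0*(-1/77) = 0)
g(m, M) = M + m + m**2 + (M + m)/m (g(m, M) = ((M + m*m) + (M + m)/(m + 0)) + m = ((M + m**2) + (M + m)/m) + m = (M + m**2 + (M + m)/m) + m = M + m + m**2 + (M + m)/m)
1/g(-255, -246) = 1/(1 - 246 - 255 + (-255)**2 - 246/(-255)) = 1/(1 - 246 - 255 + 65025 - 246*(-1/255)) = 1/(1 - 246 - 255 + 65025 + 82/85) = 1/(5484707/85) = 85/5484707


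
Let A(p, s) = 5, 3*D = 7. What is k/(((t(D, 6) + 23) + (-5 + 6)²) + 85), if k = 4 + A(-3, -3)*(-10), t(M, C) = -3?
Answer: -23/53 ≈ -0.43396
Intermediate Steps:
D = 7/3 (D = (⅓)*7 = 7/3 ≈ 2.3333)
k = -46 (k = 4 + 5*(-10) = 4 - 50 = -46)
k/(((t(D, 6) + 23) + (-5 + 6)²) + 85) = -46/(((-3 + 23) + (-5 + 6)²) + 85) = -46/((20 + 1²) + 85) = -46/((20 + 1) + 85) = -46/(21 + 85) = -46/106 = -46*1/106 = -23/53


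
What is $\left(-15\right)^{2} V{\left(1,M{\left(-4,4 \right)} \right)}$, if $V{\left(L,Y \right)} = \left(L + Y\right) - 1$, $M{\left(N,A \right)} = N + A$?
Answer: $0$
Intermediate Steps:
$M{\left(N,A \right)} = A + N$
$V{\left(L,Y \right)} = -1 + L + Y$
$\left(-15\right)^{2} V{\left(1,M{\left(-4,4 \right)} \right)} = \left(-15\right)^{2} \left(-1 + 1 + \left(4 - 4\right)\right) = 225 \left(-1 + 1 + 0\right) = 225 \cdot 0 = 0$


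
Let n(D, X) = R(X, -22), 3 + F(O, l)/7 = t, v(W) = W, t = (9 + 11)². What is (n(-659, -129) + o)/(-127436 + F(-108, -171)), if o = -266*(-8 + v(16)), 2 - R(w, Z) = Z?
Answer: 2104/124657 ≈ 0.016878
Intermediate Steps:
t = 400 (t = 20² = 400)
R(w, Z) = 2 - Z
F(O, l) = 2779 (F(O, l) = -21 + 7*400 = -21 + 2800 = 2779)
n(D, X) = 24 (n(D, X) = 2 - 1*(-22) = 2 + 22 = 24)
o = -2128 (o = -266*(-8 + 16) = -266*8 = -2128)
(n(-659, -129) + o)/(-127436 + F(-108, -171)) = (24 - 2128)/(-127436 + 2779) = -2104/(-124657) = -2104*(-1/124657) = 2104/124657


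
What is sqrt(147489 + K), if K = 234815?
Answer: 4*sqrt(23894) ≈ 618.31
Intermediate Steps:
sqrt(147489 + K) = sqrt(147489 + 234815) = sqrt(382304) = 4*sqrt(23894)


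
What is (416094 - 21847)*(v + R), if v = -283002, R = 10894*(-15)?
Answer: -175996591764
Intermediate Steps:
R = -163410
(416094 - 21847)*(v + R) = (416094 - 21847)*(-283002 - 163410) = 394247*(-446412) = -175996591764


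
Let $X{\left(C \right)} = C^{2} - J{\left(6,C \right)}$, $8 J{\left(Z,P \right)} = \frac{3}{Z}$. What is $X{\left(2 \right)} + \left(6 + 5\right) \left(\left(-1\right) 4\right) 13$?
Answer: $- \frac{9089}{16} \approx -568.06$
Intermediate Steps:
$J{\left(Z,P \right)} = \frac{3}{8 Z}$ ($J{\left(Z,P \right)} = \frac{3 \frac{1}{Z}}{8} = \frac{3}{8 Z}$)
$X{\left(C \right)} = - \frac{1}{16} + C^{2}$ ($X{\left(C \right)} = C^{2} - \frac{3}{8 \cdot 6} = C^{2} - \frac{3}{8} \cdot \frac{1}{6} = C^{2} - \frac{1}{16} = - \frac{1}{16} + C^{2}$)
$X{\left(2 \right)} + \left(6 + 5\right) \left(\left(-1\right) 4\right) 13 = \left(- \frac{1}{16} + 2^{2}\right) + \left(6 + 5\right) \left(\left(-1\right) 4\right) 13 = \left(- \frac{1}{16} + 4\right) + 11 \left(-4\right) 13 = \frac{63}{16} - 572 = - \frac{9089}{16}$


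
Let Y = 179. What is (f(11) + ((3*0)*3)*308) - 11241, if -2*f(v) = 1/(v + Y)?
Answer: -4271581/380 ≈ -11241.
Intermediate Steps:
f(v) = -1/(2*(179 + v)) (f(v) = -1/(2*(v + 179)) = -1/(2*(179 + v)))
(f(11) + ((3*0)*3)*308) - 11241 = (-1/(358 + 2*11) + ((3*0)*3)*308) - 11241 = (-1/(358 + 22) + (0*3)*308) - 11241 = (-1/380 + 0*308) - 11241 = (-1*1/380 + 0) - 11241 = (-1/380 + 0) - 11241 = -1/380 - 11241 = -4271581/380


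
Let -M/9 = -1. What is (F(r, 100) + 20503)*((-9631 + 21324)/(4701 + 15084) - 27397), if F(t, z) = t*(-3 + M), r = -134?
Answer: -10677605616448/19785 ≈ -5.3968e+8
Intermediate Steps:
M = 9 (M = -9*(-1) = 9)
F(t, z) = 6*t (F(t, z) = t*(-3 + 9) = t*6 = 6*t)
(F(r, 100) + 20503)*((-9631 + 21324)/(4701 + 15084) - 27397) = (6*(-134) + 20503)*((-9631 + 21324)/(4701 + 15084) - 27397) = (-804 + 20503)*(11693/19785 - 27397) = 19699*(11693*(1/19785) - 27397) = 19699*(11693/19785 - 27397) = 19699*(-542037952/19785) = -10677605616448/19785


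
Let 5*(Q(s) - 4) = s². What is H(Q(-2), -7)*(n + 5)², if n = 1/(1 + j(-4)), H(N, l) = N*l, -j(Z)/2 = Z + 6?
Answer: -10976/15 ≈ -731.73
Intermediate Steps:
j(Z) = -12 - 2*Z (j(Z) = -2*(Z + 6) = -2*(6 + Z) = -12 - 2*Z)
Q(s) = 4 + s²/5
n = -⅓ (n = 1/(1 + (-12 - 2*(-4))) = 1/(1 + (-12 + 8)) = 1/(1 - 4) = 1/(-3) = -⅓ ≈ -0.33333)
H(Q(-2), -7)*(n + 5)² = ((4 + (⅕)*(-2)²)*(-7))*(-⅓ + 5)² = ((4 + (⅕)*4)*(-7))*(14/3)² = ((4 + ⅘)*(-7))*(196/9) = ((24/5)*(-7))*(196/9) = -168/5*196/9 = -10976/15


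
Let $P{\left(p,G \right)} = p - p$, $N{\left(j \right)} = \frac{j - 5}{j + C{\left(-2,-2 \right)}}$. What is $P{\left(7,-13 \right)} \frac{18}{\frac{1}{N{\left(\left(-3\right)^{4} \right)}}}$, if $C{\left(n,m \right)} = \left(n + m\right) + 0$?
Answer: $0$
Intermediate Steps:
$C{\left(n,m \right)} = m + n$ ($C{\left(n,m \right)} = \left(m + n\right) + 0 = m + n$)
$N{\left(j \right)} = \frac{-5 + j}{-4 + j}$ ($N{\left(j \right)} = \frac{j - 5}{j - 4} = \frac{-5 + j}{j - 4} = \frac{-5 + j}{-4 + j}$)
$P{\left(p,G \right)} = 0$
$P{\left(7,-13 \right)} \frac{18}{\frac{1}{N{\left(\left(-3\right)^{4} \right)}}} = 0 \frac{18}{\frac{1}{\frac{1}{-4 + \left(-3\right)^{4}} \left(-5 + \left(-3\right)^{4}\right)}} = 0 \frac{18}{\frac{1}{\frac{1}{-4 + 81} \left(-5 + 81\right)}} = 0 \frac{18}{\frac{1}{\frac{1}{77} \cdot 76}} = 0 \frac{18}{\frac{1}{\frac{76}{77}}} = 0 \frac{18}{\frac{77}{76}} = 0 \cdot 18 \cdot \frac{76}{77} = 0 \cdot \frac{1368}{77} = 0$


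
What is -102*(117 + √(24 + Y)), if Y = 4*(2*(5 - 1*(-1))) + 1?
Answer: -11934 - 102*√73 ≈ -12805.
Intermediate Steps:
Y = 49 (Y = 4*(2*(5 + 1)) + 1 = 4*(2*6) + 1 = 4*12 + 1 = 48 + 1 = 49)
-102*(117 + √(24 + Y)) = -102*(117 + √(24 + 49)) = -102*(117 + √73) = -11934 - 102*√73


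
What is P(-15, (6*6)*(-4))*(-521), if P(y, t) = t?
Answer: 75024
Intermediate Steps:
P(-15, (6*6)*(-4))*(-521) = ((6*6)*(-4))*(-521) = (36*(-4))*(-521) = -144*(-521) = 75024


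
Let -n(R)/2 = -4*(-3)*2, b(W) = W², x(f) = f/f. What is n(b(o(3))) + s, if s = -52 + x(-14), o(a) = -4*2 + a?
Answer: -99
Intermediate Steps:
x(f) = 1
o(a) = -8 + a
n(R) = -48 (n(R) = -2*(-4*(-3))*2 = -24*2 = -2*24 = -48)
s = -51 (s = -52 + 1 = -51)
n(b(o(3))) + s = -48 - 51 = -99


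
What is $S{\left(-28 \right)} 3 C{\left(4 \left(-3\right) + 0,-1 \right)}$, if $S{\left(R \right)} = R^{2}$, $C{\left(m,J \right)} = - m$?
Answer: $28224$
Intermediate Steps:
$S{\left(-28 \right)} 3 C{\left(4 \left(-3\right) + 0,-1 \right)} = \left(-28\right)^{2} \cdot 3 \left(- (4 \left(-3\right) + 0)\right) = 784 \cdot 3 \left(- (-12 + 0)\right) = 784 \cdot 3 \left(\left(-1\right) \left(-12\right)\right) = 784 \cdot 3 \cdot 12 = 784 \cdot 36 = 28224$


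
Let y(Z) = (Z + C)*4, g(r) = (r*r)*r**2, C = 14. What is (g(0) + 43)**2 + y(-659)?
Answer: -731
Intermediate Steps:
g(r) = r**4 (g(r) = r**2*r**2 = r**4)
y(Z) = 56 + 4*Z (y(Z) = (Z + 14)*4 = (14 + Z)*4 = 56 + 4*Z)
(g(0) + 43)**2 + y(-659) = (0**4 + 43)**2 + (56 + 4*(-659)) = (0 + 43)**2 + (56 - 2636) = 43**2 - 2580 = 1849 - 2580 = -731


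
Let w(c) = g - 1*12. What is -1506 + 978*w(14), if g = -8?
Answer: -21066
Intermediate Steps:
w(c) = -20 (w(c) = -8 - 1*12 = -8 - 12 = -20)
-1506 + 978*w(14) = -1506 + 978*(-20) = -1506 - 19560 = -21066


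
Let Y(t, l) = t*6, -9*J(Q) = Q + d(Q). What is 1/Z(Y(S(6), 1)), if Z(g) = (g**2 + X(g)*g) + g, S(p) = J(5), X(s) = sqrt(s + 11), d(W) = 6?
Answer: 171/7216 + 9*sqrt(33)/7216 ≈ 0.030862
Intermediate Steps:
X(s) = sqrt(11 + s)
J(Q) = -2/3 - Q/9 (J(Q) = -(Q + 6)/9 = -(6 + Q)/9 = -2/3 - Q/9)
S(p) = -11/9 (S(p) = -2/3 - 1/9*5 = -2/3 - 5/9 = -11/9)
Y(t, l) = 6*t
Z(g) = g + g**2 + g*sqrt(11 + g) (Z(g) = (g**2 + sqrt(11 + g)*g) + g = (g**2 + g*sqrt(11 + g)) + g = g + g**2 + g*sqrt(11 + g))
1/Z(Y(S(6), 1)) = 1/((6*(-11/9))*(1 + 6*(-11/9) + sqrt(11 + 6*(-11/9)))) = 1/(-22*(1 - 22/3 + sqrt(11 - 22/3))/3) = 1/(-22*(1 - 22/3 + sqrt(11/3))/3) = 1/(-22*(1 - 22/3 + sqrt(33)/3)/3) = 1/(-22*(-19/3 + sqrt(33)/3)/3) = 1/(418/9 - 22*sqrt(33)/9)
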